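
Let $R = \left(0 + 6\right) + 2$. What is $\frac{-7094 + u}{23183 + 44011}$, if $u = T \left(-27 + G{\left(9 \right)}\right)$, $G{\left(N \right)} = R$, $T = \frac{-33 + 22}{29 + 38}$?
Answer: $- \frac{158363}{1500666} \approx -0.10553$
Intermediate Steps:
$T = - \frac{11}{67} \approx -0.16418$
$R = 8$ ($R = 6 + 2 = 8$)
$G{\left(N \right)} = 8$
$u = \frac{209}{67}$ ($u = - \frac{11 \left(-27 + 8\right)}{67} = \left(- \frac{11}{67}\right) \left(-19\right) = \frac{209}{67} \approx 3.1194$)
$\frac{-7094 + u}{23183 + 44011} = \frac{-7094 + \frac{209}{67}}{23183 + 44011} = - \frac{475089}{67 \cdot 67194} = \left(- \frac{475089}{67}\right) \frac{1}{67194} = - \frac{158363}{1500666}$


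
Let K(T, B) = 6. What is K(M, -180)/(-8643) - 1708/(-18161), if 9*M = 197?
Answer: 4884426/52321841 ≈ 0.093354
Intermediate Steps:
M = 197/9 (M = (⅑)*197 = 197/9 ≈ 21.889)
K(M, -180)/(-8643) - 1708/(-18161) = 6/(-8643) - 1708/(-18161) = 6*(-1/8643) - 1708*(-1/18161) = -2/2881 + 1708/18161 = 4884426/52321841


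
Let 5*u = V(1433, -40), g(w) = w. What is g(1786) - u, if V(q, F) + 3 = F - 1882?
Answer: 2171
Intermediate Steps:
V(q, F) = -1885 + F (V(q, F) = -3 + (F - 1882) = -3 + (-1882 + F) = -1885 + F)
u = -385 (u = (-1885 - 40)/5 = (1/5)*(-1925) = -385)
g(1786) - u = 1786 - 1*(-385) = 1786 + 385 = 2171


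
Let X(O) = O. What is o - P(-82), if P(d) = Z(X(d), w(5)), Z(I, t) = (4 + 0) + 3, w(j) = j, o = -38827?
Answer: -38834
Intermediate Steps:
Z(I, t) = 7 (Z(I, t) = 4 + 3 = 7)
P(d) = 7
o - P(-82) = -38827 - 1*7 = -38827 - 7 = -38834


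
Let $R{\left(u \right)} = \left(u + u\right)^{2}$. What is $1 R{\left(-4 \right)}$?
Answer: $64$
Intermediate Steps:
$R{\left(u \right)} = 4 u^{2}$ ($R{\left(u \right)} = \left(2 u\right)^{2} = 4 u^{2}$)
$1 R{\left(-4 \right)} = 1 \cdot 4 \left(-4\right)^{2} = 1 \cdot 4 \cdot 16 = 1 \cdot 64 = 64$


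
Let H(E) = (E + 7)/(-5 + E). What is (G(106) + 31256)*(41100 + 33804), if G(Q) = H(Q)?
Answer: 236469605976/101 ≈ 2.3413e+9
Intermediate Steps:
H(E) = (7 + E)/(-5 + E)
G(Q) = (7 + Q)/(-5 + Q)
(G(106) + 31256)*(41100 + 33804) = ((7 + 106)/(-5 + 106) + 31256)*(41100 + 33804) = (113/101 + 31256)*74904 = (3156969/101)*74904 = 236469605976/101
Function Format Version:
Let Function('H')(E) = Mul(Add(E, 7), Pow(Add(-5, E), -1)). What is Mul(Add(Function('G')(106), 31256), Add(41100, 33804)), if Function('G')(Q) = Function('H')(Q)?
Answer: Rational(236469605976, 101) ≈ 2.3413e+9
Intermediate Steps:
Function('H')(E) = Mul(Pow(Add(-5, E), -1), Add(7, E)) (Function('H')(E) = Mul(Add(7, E), Pow(Add(-5, E), -1)) = Mul(Pow(Add(-5, E), -1), Add(7, E)))
Function('G')(Q) = Mul(Pow(Add(-5, Q), -1), Add(7, Q))
Mul(Add(Function('G')(106), 31256), Add(41100, 33804)) = Mul(Add(Mul(Pow(Add(-5, 106), -1), Add(7, 106)), 31256), Add(41100, 33804)) = Mul(Add(Mul(Pow(101, -1), 113), 31256), 74904) = Mul(Add(Mul(Rational(1, 101), 113), 31256), 74904) = Mul(Add(Rational(113, 101), 31256), 74904) = Mul(Rational(3156969, 101), 74904) = Rational(236469605976, 101)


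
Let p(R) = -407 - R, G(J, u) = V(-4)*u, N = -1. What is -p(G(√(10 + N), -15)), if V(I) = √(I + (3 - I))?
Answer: 407 - 15*√3 ≈ 381.02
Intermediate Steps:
V(I) = √3
G(J, u) = u*√3 (G(J, u) = √3*u = u*√3)
-p(G(√(10 + N), -15)) = -(-407 - (-15)*√3) = -(-407 + 15*√3) = 407 - 15*√3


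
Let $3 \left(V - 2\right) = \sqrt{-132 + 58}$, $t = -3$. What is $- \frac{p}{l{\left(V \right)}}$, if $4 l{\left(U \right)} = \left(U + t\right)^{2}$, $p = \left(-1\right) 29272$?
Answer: $\frac{1053792}{\left(3 - i \sqrt{74}\right)^{2}} \approx -9942.9 + 7895.3 i$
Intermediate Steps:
$V = 2 + \frac{i \sqrt{74}}{3}$ ($V = 2 + \frac{\sqrt{-132 + 58}}{3} = 2 + \frac{\sqrt{-74}}{3} = 2 + \frac{i \sqrt{74}}{3} \approx 2.0 + 2.8674 i$)
$p = -29272$
$l{\left(U \right)} = \frac{\left(-3 + U\right)^{2}}{4}$ ($l{\left(U \right)} = \frac{\left(U - 3\right)^{2}}{4} = \frac{\left(-3 + U\right)^{2}}{4}$)
$- \frac{p}{l{\left(V \right)}} = - \frac{-29272}{\frac{1}{4} \left(-3 + \left(2 + \frac{i \sqrt{74}}{3}\right)\right)^{2}} = - \frac{-29272}{\frac{1}{4} \left(-1 + \frac{i \sqrt{74}}{3}\right)^{2}} = - \left(-29272\right) \frac{4}{\left(-1 + \frac{i \sqrt{74}}{3}\right)^{2}} = - \frac{-117088}{\left(-1 + \frac{i \sqrt{74}}{3}\right)^{2}} = \frac{117088}{\left(-1 + \frac{i \sqrt{74}}{3}\right)^{2}}$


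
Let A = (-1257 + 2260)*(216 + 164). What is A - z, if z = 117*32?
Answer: 377396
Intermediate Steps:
A = 381140 (A = 1003*380 = 381140)
z = 3744
A - z = 381140 - 1*3744 = 381140 - 3744 = 377396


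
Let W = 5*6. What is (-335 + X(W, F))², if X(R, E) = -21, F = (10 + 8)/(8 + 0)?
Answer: 126736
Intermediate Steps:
F = 9/4 (F = 18/8 = 18*(⅛) = 9/4 ≈ 2.2500)
W = 30
(-335 + X(W, F))² = (-335 - 21)² = (-356)² = 126736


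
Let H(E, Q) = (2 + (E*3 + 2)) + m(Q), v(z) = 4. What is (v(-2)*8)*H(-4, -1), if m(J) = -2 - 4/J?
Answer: -192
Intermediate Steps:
H(E, Q) = 2 - 4/Q + 3*E (H(E, Q) = (2 + (E*3 + 2)) + (-2 - 4/Q) = (2 + (3*E + 2)) + (-2 - 4/Q) = (2 + (2 + 3*E)) + (-2 - 4/Q) = (4 + 3*E) + (-2 - 4/Q) = 2 - 4/Q + 3*E)
(v(-2)*8)*H(-4, -1) = (4*8)*(2 - 4/(-1) + 3*(-4)) = 32*(2 - 4*(-1) - 12) = 32*(2 + 4 - 12) = 32*(-6) = -192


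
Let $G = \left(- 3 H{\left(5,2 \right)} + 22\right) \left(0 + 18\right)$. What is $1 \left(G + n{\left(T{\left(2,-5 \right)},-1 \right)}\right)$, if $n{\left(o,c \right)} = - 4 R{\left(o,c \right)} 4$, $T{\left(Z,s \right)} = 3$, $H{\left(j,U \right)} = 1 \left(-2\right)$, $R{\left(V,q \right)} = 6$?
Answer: $408$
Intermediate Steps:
$H{\left(j,U \right)} = -2$
$n{\left(o,c \right)} = -96$ ($n{\left(o,c \right)} = \left(-4\right) 6 \cdot 4 = \left(-24\right) 4 = -96$)
$G = 504$ ($G = \left(\left(-3\right) \left(-2\right) + 22\right) \left(0 + 18\right) = \left(6 + 22\right) 18 = 28 \cdot 18 = 504$)
$1 \left(G + n{\left(T{\left(2,-5 \right)},-1 \right)}\right) = 1 \left(504 - 96\right) = 1 \cdot 408 = 408$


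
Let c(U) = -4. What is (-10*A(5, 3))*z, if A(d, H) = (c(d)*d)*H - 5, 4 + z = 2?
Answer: -1300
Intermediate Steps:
z = -2 (z = -4 + 2 = -2)
A(d, H) = -5 - 4*H*d (A(d, H) = (-4*d)*H - 5 = -4*H*d - 5 = -5 - 4*H*d)
(-10*A(5, 3))*z = -10*(-5 - 4*3*5)*(-2) = -10*(-5 - 60)*(-2) = -10*(-65)*(-2) = 650*(-2) = -1300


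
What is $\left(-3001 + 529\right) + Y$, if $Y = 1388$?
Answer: $-1084$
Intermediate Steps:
$\left(-3001 + 529\right) + Y = \left(-3001 + 529\right) + 1388 = -2472 + 1388 = -1084$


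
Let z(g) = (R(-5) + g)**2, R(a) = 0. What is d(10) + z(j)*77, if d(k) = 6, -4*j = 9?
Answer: 6333/16 ≈ 395.81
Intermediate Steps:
j = -9/4 (j = -1/4*9 = -9/4 ≈ -2.2500)
z(g) = g**2 (z(g) = (0 + g)**2 = g**2)
d(10) + z(j)*77 = 6 + (-9/4)**2*77 = 6 + (81/16)*77 = 6 + 6237/16 = 6333/16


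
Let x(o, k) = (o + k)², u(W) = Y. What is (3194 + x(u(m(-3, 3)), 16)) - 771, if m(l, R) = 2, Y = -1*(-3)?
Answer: 2784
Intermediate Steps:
Y = 3
u(W) = 3
x(o, k) = (k + o)²
(3194 + x(u(m(-3, 3)), 16)) - 771 = (3194 + (16 + 3)²) - 771 = (3194 + 19²) - 771 = (3194 + 361) - 771 = 3555 - 771 = 2784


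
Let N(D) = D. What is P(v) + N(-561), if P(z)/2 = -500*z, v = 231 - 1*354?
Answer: 122439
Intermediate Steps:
v = -123 (v = 231 - 354 = -123)
P(z) = -1000*z (P(z) = 2*(-500*z) = -1000*z)
P(v) + N(-561) = -1000*(-123) - 561 = 123000 - 561 = 122439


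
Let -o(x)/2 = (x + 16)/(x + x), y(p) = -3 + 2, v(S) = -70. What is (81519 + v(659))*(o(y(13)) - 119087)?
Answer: -9698295328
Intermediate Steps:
y(p) = -1
o(x) = -(16 + x)/x (o(x) = -2*(x + 16)/(x + x) = -2*(16 + x)/(2*x) = -2*(16 + x)*1/(2*x) = -(16 + x)/x)
(81519 + v(659))*(o(y(13)) - 119087) = (81519 - 70)*((-16 - 1*(-1))/(-1) - 119087) = 81449*(-(-16 + 1) - 119087) = 81449*(-1*(-15) - 119087) = 81449*(15 - 119087) = 81449*(-119072) = -9698295328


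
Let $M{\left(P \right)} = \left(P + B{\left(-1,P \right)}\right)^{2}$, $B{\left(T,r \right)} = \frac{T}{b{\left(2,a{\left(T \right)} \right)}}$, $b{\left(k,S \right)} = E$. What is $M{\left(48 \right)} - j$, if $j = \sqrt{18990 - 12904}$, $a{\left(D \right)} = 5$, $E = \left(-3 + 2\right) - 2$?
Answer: $\frac{21025}{9} - \sqrt{6086} \approx 2258.1$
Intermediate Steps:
$E = -3$ ($E = -1 - 2 = -3$)
$b{\left(k,S \right)} = -3$
$B{\left(T,r \right)} = - \frac{T}{3}$ ($B{\left(T,r \right)} = \frac{T}{-3} = T \left(- \frac{1}{3}\right) = - \frac{T}{3}$)
$M{\left(P \right)} = \left(\frac{1}{3} + P\right)^{2}$ ($M{\left(P \right)} = \left(P - - \frac{1}{3}\right)^{2} = \left(P + \frac{1}{3}\right)^{2} = \left(\frac{1}{3} + P\right)^{2}$)
$j = \sqrt{6086} \approx 78.013$
$M{\left(48 \right)} - j = \frac{\left(1 + 3 \cdot 48\right)^{2}}{9} - \sqrt{6086} = \frac{\left(1 + 144\right)^{2}}{9} - \sqrt{6086} = \frac{145^{2}}{9} - \sqrt{6086} = \frac{1}{9} \cdot 21025 - \sqrt{6086} = \frac{21025}{9} - \sqrt{6086}$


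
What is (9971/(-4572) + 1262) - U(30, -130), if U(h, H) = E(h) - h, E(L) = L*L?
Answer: 1782253/4572 ≈ 389.82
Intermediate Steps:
E(L) = L²
U(h, H) = h² - h
(9971/(-4572) + 1262) - U(30, -130) = (9971/(-4572) + 1262) - 30*(-1 + 30) = (9971*(-1/4572) + 1262) - 30*29 = (-9971/4572 + 1262) - 1*870 = 5759893/4572 - 870 = 1782253/4572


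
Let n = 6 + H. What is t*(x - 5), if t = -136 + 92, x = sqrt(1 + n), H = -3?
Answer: 132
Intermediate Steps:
n = 3 (n = 6 - 3 = 3)
x = 2 (x = sqrt(1 + 3) = sqrt(4) = 2)
t = -44
t*(x - 5) = -44*(2 - 5) = -44*(-3) = 132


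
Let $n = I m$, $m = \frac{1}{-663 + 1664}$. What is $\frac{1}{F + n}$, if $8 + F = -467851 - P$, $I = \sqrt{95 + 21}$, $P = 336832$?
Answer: $- \frac{806301186691}{648823308219567365} - \frac{2002 \sqrt{29}}{648823308219567365} \approx -1.2427 \cdot 10^{-6}$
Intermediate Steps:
$m = \frac{1}{1001} \approx 0.000999$
$I = 2 \sqrt{29}$ ($I = \sqrt{116} = 2 \sqrt{29} \approx 10.77$)
$F = -804691$ ($F = -8 - 804683 = -804691$)
$n = \frac{2 \sqrt{29}}{1001}$ ($n = 2 \sqrt{29} \cdot \frac{1}{1001} = \frac{2 \sqrt{29}}{1001} \approx 0.01076$)
$\frac{1}{F + n} = \frac{1}{-804691 + \frac{2 \sqrt{29}}{1001}}$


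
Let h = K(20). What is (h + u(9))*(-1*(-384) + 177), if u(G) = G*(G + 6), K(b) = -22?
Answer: 63393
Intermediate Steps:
h = -22
u(G) = G*(6 + G)
(h + u(9))*(-1*(-384) + 177) = (-22 + 9*(6 + 9))*(-1*(-384) + 177) = (-22 + 9*15)*(384 + 177) = (-22 + 135)*561 = 113*561 = 63393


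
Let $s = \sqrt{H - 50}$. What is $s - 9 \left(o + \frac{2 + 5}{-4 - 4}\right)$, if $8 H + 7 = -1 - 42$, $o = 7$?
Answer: $- \frac{441}{8} + \frac{15 i}{2} \approx -55.125 + 7.5 i$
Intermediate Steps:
$H = - \frac{25}{4}$ ($H = - \frac{7}{8} + \frac{-1 - 42}{8} = - \frac{7}{8} + \frac{1}{8} \left(-43\right) = - \frac{7}{8} - \frac{43}{8} = - \frac{25}{4} \approx -6.25$)
$s = \frac{15 i}{2}$ ($s = \sqrt{- \frac{25}{4} - 50} = \sqrt{- \frac{225}{4}} = \frac{15 i}{2} \approx 7.5 i$)
$s - 9 \left(o + \frac{2 + 5}{-4 - 4}\right) = \frac{15 i}{2} - 9 \left(7 + \frac{2 + 5}{-4 - 4}\right) = \frac{15 i}{2} - 9 \left(7 + \frac{7}{-8}\right) = \frac{15 i}{2} - 9 \left(7 + 7 \left(- \frac{1}{8}\right)\right) = \frac{15 i}{2} - 9 \left(7 - \frac{7}{8}\right) = \frac{15 i}{2} - 9 \cdot \frac{49}{8} = \frac{15 i}{2} - \frac{441}{8} = - \frac{441}{8} + \frac{15 i}{2}$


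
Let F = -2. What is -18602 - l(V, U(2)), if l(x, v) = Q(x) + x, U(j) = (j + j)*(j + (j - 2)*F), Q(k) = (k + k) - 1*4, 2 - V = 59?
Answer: -18427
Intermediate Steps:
V = -57 (V = 2 - 1*59 = 2 - 59 = -57)
Q(k) = -4 + 2*k (Q(k) = 2*k - 4 = -4 + 2*k)
U(j) = 2*j*(4 - j) (U(j) = (j + j)*(j + (j - 2)*(-2)) = (2*j)*(j + (-2 + j)*(-2)) = (2*j)*(j + (4 - 2*j)) = (2*j)*(4 - j) = 2*j*(4 - j))
l(x, v) = -4 + 3*x (l(x, v) = (-4 + 2*x) + x = -4 + 3*x)
-18602 - l(V, U(2)) = -18602 - (-4 + 3*(-57)) = -18602 - (-4 - 171) = -18602 - 1*(-175) = -18602 + 175 = -18427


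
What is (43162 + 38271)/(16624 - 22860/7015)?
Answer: 10386409/2119900 ≈ 4.8995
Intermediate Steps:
(43162 + 38271)/(16624 - 22860/7015) = 81433/(16624 - 22860*1/7015) = 81433/(16624 - 4572/1403) = 81433/(23318900/1403) = 81433*(1403/23318900) = 10386409/2119900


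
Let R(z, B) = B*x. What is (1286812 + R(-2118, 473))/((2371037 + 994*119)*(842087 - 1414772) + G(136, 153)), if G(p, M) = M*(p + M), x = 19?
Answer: -431933/475199299346 ≈ -9.0895e-7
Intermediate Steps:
R(z, B) = 19*B (R(z, B) = B*19 = 19*B)
G(p, M) = M*(M + p)
(1286812 + R(-2118, 473))/((2371037 + 994*119)*(842087 - 1414772) + G(136, 153)) = (1286812 + 19*473)/((2371037 + 994*119)*(842087 - 1414772) + 153*(153 + 136)) = (1286812 + 8987)/((2371037 + 118286)*(-572685) + 153*289) = 1295799/(2489323*(-572685) + 44217) = 1295799/(-1425597942255 + 44217) = 1295799/(-1425597898038) = 1295799*(-1/1425597898038) = -431933/475199299346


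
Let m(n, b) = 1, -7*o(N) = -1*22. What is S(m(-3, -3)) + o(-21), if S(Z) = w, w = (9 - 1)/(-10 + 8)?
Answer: -6/7 ≈ -0.85714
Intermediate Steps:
o(N) = 22/7 (o(N) = -(-1)*22/7 = -1/7*(-22) = 22/7)
w = -4 (w = 8/(-2) = 8*(-1/2) = -4)
S(Z) = -4
S(m(-3, -3)) + o(-21) = -4 + 22/7 = -6/7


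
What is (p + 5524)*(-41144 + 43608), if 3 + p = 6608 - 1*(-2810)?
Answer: 36809696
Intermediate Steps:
p = 9415 (p = -3 + (6608 - 1*(-2810)) = -3 + (6608 + 2810) = -3 + 9418 = 9415)
(p + 5524)*(-41144 + 43608) = (9415 + 5524)*(-41144 + 43608) = 14939*2464 = 36809696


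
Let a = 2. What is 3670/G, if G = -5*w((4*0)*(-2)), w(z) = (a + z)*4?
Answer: -367/4 ≈ -91.750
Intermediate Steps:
w(z) = 8 + 4*z (w(z) = (2 + z)*4 = 8 + 4*z)
G = -40 (G = -5*(8 + 4*((4*0)*(-2))) = -5*(8 + 4*(0*(-2))) = -5*(8 + 4*0) = -5*(8 + 0) = -5*8 = -40)
3670/G = 3670/(-40) = 3670*(-1/40) = -367/4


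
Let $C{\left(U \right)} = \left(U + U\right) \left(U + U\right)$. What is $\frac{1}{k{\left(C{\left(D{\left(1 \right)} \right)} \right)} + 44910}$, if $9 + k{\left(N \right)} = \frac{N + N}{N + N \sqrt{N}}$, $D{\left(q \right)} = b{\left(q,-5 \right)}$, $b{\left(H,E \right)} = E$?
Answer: $\frac{11}{493913} \approx 2.2271 \cdot 10^{-5}$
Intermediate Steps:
$D{\left(q \right)} = -5$
$C{\left(U \right)} = 4 U^{2}$ ($C{\left(U \right)} = 2 U 2 U = 4 U^{2}$)
$k{\left(N \right)} = -9 + \frac{2 N}{N + N^{\frac{3}{2}}}$ ($k{\left(N \right)} = -9 + \frac{N + N}{N + N \sqrt{N}} = -9 + \frac{2 N}{N + N^{\frac{3}{2}}}$)
$\frac{1}{k{\left(C{\left(D{\left(1 \right)} \right)} \right)} + 44910} = \frac{1}{\frac{- 9 \left(4 \left(-5\right)^{2}\right)^{\frac{3}{2}} - 7 \cdot 4 \left(-5\right)^{2}}{4 \left(-5\right)^{2} + \left(4 \left(-5\right)^{2}\right)^{\frac{3}{2}}} + 44910} = \frac{1}{\frac{- 9 \left(4 \cdot 25\right)^{\frac{3}{2}} - 7 \cdot 4 \cdot 25}{4 \cdot 25 + \left(4 \cdot 25\right)^{\frac{3}{2}}} + 44910} = \frac{1}{\frac{- 9 \cdot 100^{\frac{3}{2}} - 700}{100 + 100^{\frac{3}{2}}} + 44910} = \frac{1}{\frac{\left(-9\right) 1000 - 700}{100 + 1000} + 44910} = \frac{1}{\frac{-9000 - 700}{1100} + 44910} = \frac{1}{\frac{1}{1100} \left(-9700\right) + 44910} = \frac{1}{- \frac{97}{11} + 44910} = \frac{1}{\frac{493913}{11}} = \frac{11}{493913}$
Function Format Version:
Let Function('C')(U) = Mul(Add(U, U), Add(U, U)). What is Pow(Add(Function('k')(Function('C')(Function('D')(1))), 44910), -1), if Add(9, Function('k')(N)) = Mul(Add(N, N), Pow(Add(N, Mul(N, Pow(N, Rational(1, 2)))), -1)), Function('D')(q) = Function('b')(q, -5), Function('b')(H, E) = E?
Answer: Rational(11, 493913) ≈ 2.2271e-5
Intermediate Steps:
Function('D')(q) = -5
Function('C')(U) = Mul(4, Pow(U, 2)) (Function('C')(U) = Mul(Mul(2, U), Mul(2, U)) = Mul(4, Pow(U, 2)))
Function('k')(N) = Add(-9, Mul(2, N, Pow(Add(N, Pow(N, Rational(3, 2))), -1))) (Function('k')(N) = Add(-9, Mul(Add(N, N), Pow(Add(N, Mul(N, Pow(N, Rational(1, 2)))), -1))) = Add(-9, Mul(Mul(2, N), Pow(Add(N, Pow(N, Rational(3, 2))), -1))) = Add(-9, Mul(2, N, Pow(Add(N, Pow(N, Rational(3, 2))), -1))))
Pow(Add(Function('k')(Function('C')(Function('D')(1))), 44910), -1) = Pow(Add(Mul(Pow(Add(Mul(4, Pow(-5, 2)), Pow(Mul(4, Pow(-5, 2)), Rational(3, 2))), -1), Add(Mul(-9, Pow(Mul(4, Pow(-5, 2)), Rational(3, 2))), Mul(-7, Mul(4, Pow(-5, 2))))), 44910), -1) = Pow(Add(Mul(Pow(Add(Mul(4, 25), Pow(Mul(4, 25), Rational(3, 2))), -1), Add(Mul(-9, Pow(Mul(4, 25), Rational(3, 2))), Mul(-7, Mul(4, 25)))), 44910), -1) = Pow(Add(Mul(Pow(Add(100, Pow(100, Rational(3, 2))), -1), Add(Mul(-9, Pow(100, Rational(3, 2))), Mul(-7, 100))), 44910), -1) = Pow(Add(Mul(Pow(Add(100, 1000), -1), Add(Mul(-9, 1000), -700)), 44910), -1) = Pow(Add(Mul(Pow(1100, -1), Add(-9000, -700)), 44910), -1) = Pow(Add(Mul(Rational(1, 1100), -9700), 44910), -1) = Pow(Add(Rational(-97, 11), 44910), -1) = Pow(Rational(493913, 11), -1) = Rational(11, 493913)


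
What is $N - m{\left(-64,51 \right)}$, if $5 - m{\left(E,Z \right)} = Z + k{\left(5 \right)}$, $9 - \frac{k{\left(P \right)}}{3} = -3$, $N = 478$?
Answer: $560$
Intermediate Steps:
$k{\left(P \right)} = 36$ ($k{\left(P \right)} = 27 - -9 = 27 + 9 = 36$)
$m{\left(E,Z \right)} = -31 - Z$ ($m{\left(E,Z \right)} = 5 - \left(Z + 36\right) = 5 - \left(36 + Z\right) = -31 - Z$)
$N - m{\left(-64,51 \right)} = 478 - \left(-31 - 51\right) = 478 - -82 = 478 + 82 = 560$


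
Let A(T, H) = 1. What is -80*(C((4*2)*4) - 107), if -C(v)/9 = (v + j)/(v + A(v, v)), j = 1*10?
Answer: 104240/11 ≈ 9476.4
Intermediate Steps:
j = 10
C(v) = -9*(10 + v)/(1 + v) (C(v) = -9*(v + 10)/(v + 1) = -9*(10 + v)/(1 + v))
-80*(C((4*2)*4) - 107) = -80*(9*(-10 - 4*2*4)/(1 + (4*2)*4) - 107) = -80*(9*(-10 - 8*4)/(1 + 8*4) - 107) = -80*(9*(-10 - 1*32)/(1 + 32) - 107) = -80*(9*(-10 - 32)/33 - 107) = -80*(9*(1/33)*(-42) - 107) = -80*(-126/11 - 107) = -80*(-1303/11) = 104240/11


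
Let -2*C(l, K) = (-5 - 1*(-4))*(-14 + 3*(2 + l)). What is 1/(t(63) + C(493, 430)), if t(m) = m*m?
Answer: 2/9409 ≈ 0.00021256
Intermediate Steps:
t(m) = m**2
C(l, K) = -4 + 3*l/2 (C(l, K) = -(-5 - 1*(-4))*(-14 + 3*(2 + l))/2 = -(-5 + 4)*(-14 + (6 + 3*l))/2 = -(-1)*(-8 + 3*l)/2 = -(8 - 3*l)/2 = -4 + 3*l/2)
1/(t(63) + C(493, 430)) = 1/(63**2 + (-4 + (3/2)*493)) = 1/(3969 + (-4 + 1479/2)) = 1/(3969 + 1471/2) = 1/(9409/2) = 2/9409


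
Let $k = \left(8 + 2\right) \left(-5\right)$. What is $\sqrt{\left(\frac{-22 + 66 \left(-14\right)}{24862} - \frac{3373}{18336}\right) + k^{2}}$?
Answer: $\frac{\sqrt{8117135421707653134}}{56983704} \approx 49.998$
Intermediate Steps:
$k = -50$ ($k = 10 \left(-5\right) = -50$)
$\sqrt{\left(\frac{-22 + 66 \left(-14\right)}{24862} - \frac{3373}{18336}\right) + k^{2}} = \sqrt{\left(\frac{-22 + 66 \left(-14\right)}{24862} - \frac{3373}{18336}\right) + \left(-50\right)^{2}} = \sqrt{\left(\left(-22 - 924\right) \frac{1}{24862} - \frac{3373}{18336}\right) + 2500} = \sqrt{\left(\left(-946\right) \frac{1}{24862} - \frac{3373}{18336}\right) + 2500} = \sqrt{\left(- \frac{473}{12431} - \frac{3373}{18336}\right) + 2500} = \sqrt{- \frac{50602691}{227934816} + 2500} = \sqrt{\frac{569786437309}{227934816}} = \frac{\sqrt{8117135421707653134}}{56983704}$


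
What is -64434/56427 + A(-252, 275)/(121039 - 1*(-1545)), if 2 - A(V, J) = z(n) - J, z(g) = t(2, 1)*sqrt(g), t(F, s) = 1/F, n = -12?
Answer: -53625491/47054744 - I*sqrt(3)/122584 ≈ -1.1396 - 1.413e-5*I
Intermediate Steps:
z(g) = sqrt(g)/2
A(V, J) = 2 + J - I*sqrt(3) (A(V, J) = 2 - (sqrt(-12)/2 - J) = 2 - ((2*I*sqrt(3))/2 - J) = 2 - (I*sqrt(3) - J) = 2 - (-J + I*sqrt(3)) = 2 + (J - I*sqrt(3)) = 2 + J - I*sqrt(3))
-64434/56427 + A(-252, 275)/(121039 - 1*(-1545)) = -64434/56427 + (2 + 275 - I*sqrt(3))/(121039 - 1*(-1545)) = -64434*1/56427 + (277 - I*sqrt(3))/(121039 + 1545) = -21478/18809 + (277 - I*sqrt(3))/122584 = -21478/18809 + (277 - I*sqrt(3))*(1/122584) = -21478/18809 + (277/122584 - I*sqrt(3)/122584) = -53625491/47054744 - I*sqrt(3)/122584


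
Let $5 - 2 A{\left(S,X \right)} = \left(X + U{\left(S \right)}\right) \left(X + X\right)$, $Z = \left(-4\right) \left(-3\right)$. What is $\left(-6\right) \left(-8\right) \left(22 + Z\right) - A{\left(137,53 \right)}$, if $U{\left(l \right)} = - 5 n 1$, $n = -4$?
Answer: $\frac{10997}{2} \approx 5498.5$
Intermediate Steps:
$U{\left(l \right)} = 20$ ($U{\left(l \right)} = \left(-5\right) \left(-4\right) 1 = 20 \cdot 1 = 20$)
$Z = 12$
$A{\left(S,X \right)} = \frac{5}{2} - X \left(20 + X\right)$ ($A{\left(S,X \right)} = \frac{5}{2} - \frac{\left(X + 20\right) \left(X + X\right)}{2} = \frac{5}{2} - \frac{\left(20 + X\right) 2 X}{2} = \frac{5}{2} - \frac{2 X \left(20 + X\right)}{2} = \frac{5}{2} - X \left(20 + X\right)$)
$\left(-6\right) \left(-8\right) \left(22 + Z\right) - A{\left(137,53 \right)} = \left(-6\right) \left(-8\right) \left(22 + 12\right) - \left(\frac{5}{2} - 53^{2} - 1060\right) = 48 \cdot 34 - \left(\frac{5}{2} - 2809 - 1060\right) = 1632 - \left(\frac{5}{2} - 2809 - 1060\right) = 1632 - - \frac{7733}{2} = 1632 + \frac{7733}{2} = \frac{10997}{2}$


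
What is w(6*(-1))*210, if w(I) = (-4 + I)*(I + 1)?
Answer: 10500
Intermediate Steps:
w(I) = (1 + I)*(-4 + I) (w(I) = (-4 + I)*(1 + I) = (1 + I)*(-4 + I))
w(6*(-1))*210 = (-4 + (6*(-1))**2 - 18*(-1))*210 = (-4 + (-6)**2 - 3*(-6))*210 = (-4 + 36 + 18)*210 = 50*210 = 10500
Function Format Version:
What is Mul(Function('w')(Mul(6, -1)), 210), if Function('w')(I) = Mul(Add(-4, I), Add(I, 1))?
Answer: 10500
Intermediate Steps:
Function('w')(I) = Mul(Add(1, I), Add(-4, I)) (Function('w')(I) = Mul(Add(-4, I), Add(1, I)) = Mul(Add(1, I), Add(-4, I)))
Mul(Function('w')(Mul(6, -1)), 210) = Mul(Add(-4, Pow(Mul(6, -1), 2), Mul(-3, Mul(6, -1))), 210) = Mul(Add(-4, Pow(-6, 2), Mul(-3, -6)), 210) = Mul(Add(-4, 36, 18), 210) = Mul(50, 210) = 10500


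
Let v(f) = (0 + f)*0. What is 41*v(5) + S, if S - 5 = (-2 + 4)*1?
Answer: 7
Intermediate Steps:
v(f) = 0 (v(f) = f*0 = 0)
S = 7 (S = 5 + (-2 + 4)*1 = 5 + 2*1 = 5 + 2 = 7)
41*v(5) + S = 41*0 + 7 = 0 + 7 = 7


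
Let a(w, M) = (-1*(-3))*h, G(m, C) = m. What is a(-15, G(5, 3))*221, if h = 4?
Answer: 2652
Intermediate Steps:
a(w, M) = 12 (a(w, M) = -1*(-3)*4 = 3*4 = 12)
a(-15, G(5, 3))*221 = 12*221 = 2652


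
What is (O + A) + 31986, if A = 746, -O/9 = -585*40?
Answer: 243332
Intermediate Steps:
O = 210600 (O = -(-5265)*40 = -9*(-23400) = 210600)
(O + A) + 31986 = (210600 + 746) + 31986 = 211346 + 31986 = 243332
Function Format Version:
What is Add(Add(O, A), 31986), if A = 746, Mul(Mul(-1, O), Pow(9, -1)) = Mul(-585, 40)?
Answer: 243332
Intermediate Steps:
O = 210600 (O = Mul(-9, Mul(-585, 40)) = Mul(-9, -23400) = 210600)
Add(Add(O, A), 31986) = Add(Add(210600, 746), 31986) = Add(211346, 31986) = 243332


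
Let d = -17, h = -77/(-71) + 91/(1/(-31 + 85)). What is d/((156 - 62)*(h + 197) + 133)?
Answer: -1207/34127495 ≈ -3.5367e-5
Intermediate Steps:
h = 348971/71 (h = -77*(-1/71) + 91/(1/54) = 77/71 + 91/(1/54) = 77/71 + 91*54 = 77/71 + 4914 = 348971/71 ≈ 4915.1)
d/((156 - 62)*(h + 197) + 133) = -17/((156 - 62)*(348971/71 + 197) + 133) = -17/(94*(362958/71) + 133) = -17/(34118052/71 + 133) = -17/(34127495/71) = (71/34127495)*(-17) = -1207/34127495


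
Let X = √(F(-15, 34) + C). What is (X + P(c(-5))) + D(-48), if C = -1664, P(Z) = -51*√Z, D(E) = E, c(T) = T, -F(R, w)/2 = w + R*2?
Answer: -48 - 51*I*√5 + 2*I*√418 ≈ -48.0 - 73.149*I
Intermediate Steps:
F(R, w) = -4*R - 2*w (F(R, w) = -2*(w + R*2) = -2*(w + 2*R) = -4*R - 2*w)
X = 2*I*√418 (X = √((-4*(-15) - 2*34) - 1664) = √((60 - 68) - 1664) = √(-8 - 1664) = √(-1672) = 2*I*√418 ≈ 40.89*I)
(X + P(c(-5))) + D(-48) = (2*I*√418 - 51*I*√5) - 48 = (-51*I*√5 + 2*I*√418) - 48 = -48 - 51*I*√5 + 2*I*√418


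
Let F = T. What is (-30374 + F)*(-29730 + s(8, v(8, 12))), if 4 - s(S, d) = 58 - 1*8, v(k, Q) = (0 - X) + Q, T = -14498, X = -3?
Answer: 1336108672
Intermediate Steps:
v(k, Q) = 3 + Q (v(k, Q) = (0 - 1*(-3)) + Q = (0 + 3) + Q = 3 + Q)
s(S, d) = -46 (s(S, d) = 4 - (58 - 1*8) = 4 - (58 - 8) = 4 - 1*50 = 4 - 50 = -46)
F = -14498
(-30374 + F)*(-29730 + s(8, v(8, 12))) = (-30374 - 14498)*(-29730 - 46) = -44872*(-29776) = 1336108672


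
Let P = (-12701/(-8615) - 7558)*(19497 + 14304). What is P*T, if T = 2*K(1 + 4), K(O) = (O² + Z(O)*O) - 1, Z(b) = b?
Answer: -215641860863562/8615 ≈ -2.5031e+10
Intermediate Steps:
K(O) = -1 + 2*O² (K(O) = (O² + O*O) - 1 = (O² + O²) - 1 = 2*O² - 1 = -1 + 2*O²)
P = -2200427151669/8615 (P = (-12701*(-1/8615) - 7558)*33801 = (12701/8615 - 7558)*33801 = -65099469/8615*33801 = -2200427151669/8615 ≈ -2.5542e+8)
T = 98 (T = 2*(-1 + 2*(1 + 4)²) = 2*(-1 + 2*5²) = 2*(-1 + 2*25) = 2*(-1 + 50) = 2*49 = 98)
P*T = -2200427151669/8615*98 = -215641860863562/8615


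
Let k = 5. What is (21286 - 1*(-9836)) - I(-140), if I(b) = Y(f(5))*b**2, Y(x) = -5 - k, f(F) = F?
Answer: 227122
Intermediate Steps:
Y(x) = -10 (Y(x) = -5 - 1*5 = -5 - 5 = -10)
I(b) = -10*b**2
(21286 - 1*(-9836)) - I(-140) = (21286 - 1*(-9836)) - (-10)*(-140)**2 = (21286 + 9836) - (-10)*19600 = 31122 - 1*(-196000) = 31122 + 196000 = 227122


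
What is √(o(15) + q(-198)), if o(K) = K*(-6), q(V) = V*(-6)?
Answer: 3*√122 ≈ 33.136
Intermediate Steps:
q(V) = -6*V
o(K) = -6*K
√(o(15) + q(-198)) = √(-6*15 - 6*(-198)) = √(-90 + 1188) = √1098 = 3*√122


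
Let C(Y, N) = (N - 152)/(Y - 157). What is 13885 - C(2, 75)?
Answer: 2152098/155 ≈ 13885.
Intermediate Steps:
C(Y, N) = (-152 + N)/(-157 + Y)
13885 - C(2, 75) = 13885 - (-152 + 75)/(-157 + 2) = 13885 - (-77)/(-155) = 13885 - (-1)*(-77)/155 = 13885 - 1*77/155 = 13885 - 77/155 = 2152098/155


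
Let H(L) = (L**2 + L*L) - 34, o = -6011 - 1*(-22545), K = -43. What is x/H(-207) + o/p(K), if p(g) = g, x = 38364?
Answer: -353679731/920888 ≈ -384.06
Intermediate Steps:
o = 16534 (o = -6011 + 22545 = 16534)
H(L) = -34 + 2*L**2 (H(L) = (L**2 + L**2) - 34 = 2*L**2 - 34 = -34 + 2*L**2)
x/H(-207) + o/p(K) = 38364/(-34 + 2*(-207)**2) + 16534/(-43) = 38364/(-34 + 2*42849) + 16534*(-1/43) = 38364/(-34 + 85698) - 16534/43 = 38364/85664 - 16534/43 = 38364*(1/85664) - 16534/43 = 9591/21416 - 16534/43 = -353679731/920888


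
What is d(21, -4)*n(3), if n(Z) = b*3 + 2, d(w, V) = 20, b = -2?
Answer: -80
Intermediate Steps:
n(Z) = -4 (n(Z) = -2*3 + 2 = -6 + 2 = -4)
d(21, -4)*n(3) = 20*(-4) = -80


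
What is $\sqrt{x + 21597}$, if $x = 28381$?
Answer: $\sqrt{49978} \approx 223.56$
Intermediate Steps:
$\sqrt{x + 21597} = \sqrt{28381 + 21597} = \sqrt{49978}$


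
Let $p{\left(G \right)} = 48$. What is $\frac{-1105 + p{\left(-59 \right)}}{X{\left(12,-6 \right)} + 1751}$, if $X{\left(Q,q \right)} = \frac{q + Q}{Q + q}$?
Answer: $- \frac{1057}{1752} \approx -0.60331$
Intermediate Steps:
$X{\left(Q,q \right)} = 1$ ($X{\left(Q,q \right)} = \frac{Q + q}{Q + q} = 1$)
$\frac{-1105 + p{\left(-59 \right)}}{X{\left(12,-6 \right)} + 1751} = \frac{-1105 + 48}{1 + 1751} = - \frac{1057}{1752}$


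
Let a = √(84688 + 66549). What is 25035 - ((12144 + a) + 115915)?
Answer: -103024 - √151237 ≈ -1.0341e+5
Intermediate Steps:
a = √151237 ≈ 388.89
25035 - ((12144 + a) + 115915) = 25035 - ((12144 + √151237) + 115915) = 25035 - (128059 + √151237) = 25035 + (-128059 - √151237) = -103024 - √151237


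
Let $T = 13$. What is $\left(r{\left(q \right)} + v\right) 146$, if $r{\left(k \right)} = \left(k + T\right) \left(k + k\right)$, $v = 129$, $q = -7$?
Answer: $6570$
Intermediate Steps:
$r{\left(k \right)} = 2 k \left(13 + k\right)$ ($r{\left(k \right)} = \left(k + 13\right) \left(k + k\right) = \left(13 + k\right) 2 k = 2 k \left(13 + k\right)$)
$\left(r{\left(q \right)} + v\right) 146 = \left(2 \left(-7\right) \left(13 - 7\right) + 129\right) 146 = \left(2 \left(-7\right) 6 + 129\right) 146 = \left(-84 + 129\right) 146 = 45 \cdot 146 = 6570$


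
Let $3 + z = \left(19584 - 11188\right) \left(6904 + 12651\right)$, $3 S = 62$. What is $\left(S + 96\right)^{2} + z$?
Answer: $\frac{1477776493}{9} \approx 1.642 \cdot 10^{8}$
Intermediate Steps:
$S = \frac{62}{3}$ ($S = \frac{1}{3} \cdot 62 = \frac{62}{3} \approx 20.667$)
$z = 164183777$ ($z = -3 + \left(19584 - 11188\right) \left(6904 + 12651\right) = -3 + 8396 \cdot 19555 = -3 + 164183780 = 164183777$)
$\left(S + 96\right)^{2} + z = \left(\frac{62}{3} + 96\right)^{2} + 164183777 = \left(\frac{350}{3}\right)^{2} + 164183777 = \frac{122500}{9} + 164183777 = \frac{1477776493}{9}$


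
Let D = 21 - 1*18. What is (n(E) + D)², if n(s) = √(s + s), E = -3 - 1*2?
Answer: (3 + I*√10)² ≈ -1.0 + 18.974*I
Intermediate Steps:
E = -5 (E = -3 - 2 = -5)
D = 3 (D = 21 - 18 = 3)
n(s) = √2*√s (n(s) = √(2*s) = √2*√s)
(n(E) + D)² = (√2*√(-5) + 3)² = (√2*(I*√5) + 3)² = (I*√10 + 3)² = (3 + I*√10)²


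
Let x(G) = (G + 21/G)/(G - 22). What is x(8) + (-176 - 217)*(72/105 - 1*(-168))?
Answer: -37124777/560 ≈ -66294.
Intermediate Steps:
x(G) = (G + 21/G)/(-22 + G)
x(8) + (-176 - 217)*(72/105 - 1*(-168)) = (21 + 8**2)/(8*(-22 + 8)) + (-176 - 217)*(72/105 - 1*(-168)) = (1/8)*(21 + 64)/(-14) - 393*(72*(1/105) + 168) = (1/8)*(-1/14)*85 - 393*(24/35 + 168) = -85/112 - 393*5904/35 = -85/112 - 2320272/35 = -37124777/560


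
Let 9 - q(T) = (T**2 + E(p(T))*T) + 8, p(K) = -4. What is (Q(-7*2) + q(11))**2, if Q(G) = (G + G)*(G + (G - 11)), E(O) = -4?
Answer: 1032256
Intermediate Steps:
Q(G) = 2*G*(-11 + 2*G) (Q(G) = (2*G)*(G + (-11 + G)) = (2*G)*(-11 + 2*G) = 2*G*(-11 + 2*G))
q(T) = 1 - T**2 + 4*T (q(T) = 9 - ((T**2 - 4*T) + 8) = 9 - (8 + T**2 - 4*T) = 9 + (-8 - T**2 + 4*T) = 1 - T**2 + 4*T)
(Q(-7*2) + q(11))**2 = (2*(-7*2)*(-11 + 2*(-7*2)) + (1 - 1*11**2 + 4*11))**2 = (2*(-14)*(-11 + 2*(-14)) + (1 - 1*121 + 44))**2 = (2*(-14)*(-11 - 28) + (1 - 121 + 44))**2 = (2*(-14)*(-39) - 76)**2 = (1092 - 76)**2 = 1016**2 = 1032256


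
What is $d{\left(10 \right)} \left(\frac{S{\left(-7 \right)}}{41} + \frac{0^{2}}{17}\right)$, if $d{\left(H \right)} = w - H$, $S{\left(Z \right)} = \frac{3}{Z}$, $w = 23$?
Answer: $- \frac{39}{287} \approx -0.13589$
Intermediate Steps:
$d{\left(H \right)} = 23 - H$
$d{\left(10 \right)} \left(\frac{S{\left(-7 \right)}}{41} + \frac{0^{2}}{17}\right) = \left(23 - 10\right) \left(\frac{3 \frac{1}{-7}}{41} + \frac{0^{2}}{17}\right) = \left(23 - 10\right) \left(3 \left(- \frac{1}{7}\right) \frac{1}{41} + 0 \cdot \frac{1}{17}\right) = 13 \left(\left(- \frac{3}{7}\right) \frac{1}{41} + 0\right) = 13 \left(- \frac{3}{287} + 0\right) = 13 \left(- \frac{3}{287}\right) = - \frac{39}{287}$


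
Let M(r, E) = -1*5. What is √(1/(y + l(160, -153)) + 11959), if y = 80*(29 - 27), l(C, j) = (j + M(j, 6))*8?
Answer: √910988715/276 ≈ 109.36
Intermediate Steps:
M(r, E) = -5
l(C, j) = -40 + 8*j (l(C, j) = (j - 5)*8 = (-5 + j)*8 = -40 + 8*j)
y = 160 (y = 80*2 = 160)
√(1/(y + l(160, -153)) + 11959) = √(1/(160 + (-40 + 8*(-153))) + 11959) = √(1/(160 + (-40 - 1224)) + 11959) = √(1/(160 - 1264) + 11959) = √(1/(-1104) + 11959) = √(-1/1104 + 11959) = √(13202735/1104) = √910988715/276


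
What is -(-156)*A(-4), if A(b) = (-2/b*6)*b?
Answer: -1872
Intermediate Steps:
A(b) = -12 (A(b) = (-12/b)*b = -12)
-(-156)*A(-4) = -(-156)*(-12) = -1*1872 = -1872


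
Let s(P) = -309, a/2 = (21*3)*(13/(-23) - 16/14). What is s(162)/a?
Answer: 2369/1650 ≈ 1.4358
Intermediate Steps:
a = -4950/23 (a = 2*((21*3)*(13/(-23) - 16/14)) = 2*(63*(13*(-1/23) - 16*1/14)) = 2*(63*(-13/23 - 8/7)) = 2*(63*(-275/161)) = 2*(-2475/23) = -4950/23 ≈ -215.22)
s(162)/a = -309/(-4950/23) = -309*(-23/4950) = 2369/1650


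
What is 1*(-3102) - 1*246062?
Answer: -249164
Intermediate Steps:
1*(-3102) - 1*246062 = -3102 - 246062 = -249164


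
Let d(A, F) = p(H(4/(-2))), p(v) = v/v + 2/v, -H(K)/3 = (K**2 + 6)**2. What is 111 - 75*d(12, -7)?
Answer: 73/2 ≈ 36.500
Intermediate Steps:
H(K) = -3*(6 + K**2)**2 (H(K) = -3*(K**2 + 6)**2 = -3*(6 + K**2)**2)
p(v) = 1 + 2/v
d(A, F) = 149/150 (d(A, F) = (2 - 3*(6 + (4/(-2))**2)**2)/((-3*(6 + (4/(-2))**2)**2)) = (2 - 3*(6 + (4*(-1/2))**2)**2)/((-3*(6 + (4*(-1/2))**2)**2)) = (2 - 3*(6 + (-2)**2)**2)/((-3*(6 + (-2)**2)**2)) = (2 - 3*(6 + 4)**2)/((-3*(6 + 4)**2)) = (2 - 3*10**2)/((-3*10**2)) = (2 - 3*100)/((-3*100)) = (2 - 300)/(-300) = -1/300*(-298) = 149/150)
111 - 75*d(12, -7) = 111 - 75*149/150 = 111 - 149/2 = 73/2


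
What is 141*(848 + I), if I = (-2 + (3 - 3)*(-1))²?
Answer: 120132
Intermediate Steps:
I = 4 (I = (-2 + 0*(-1))² = (-2 + 0)² = (-2)² = 4)
141*(848 + I) = 141*(848 + 4) = 141*852 = 120132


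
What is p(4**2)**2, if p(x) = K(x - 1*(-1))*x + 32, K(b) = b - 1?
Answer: 82944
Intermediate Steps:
K(b) = -1 + b
p(x) = 32 + x**2 (p(x) = (-1 + (x - 1*(-1)))*x + 32 = (-1 + (x + 1))*x + 32 = (-1 + (1 + x))*x + 32 = x*x + 32 = x**2 + 32 = 32 + x**2)
p(4**2)**2 = (32 + (4**2)**2)**2 = (32 + 16**2)**2 = (32 + 256)**2 = 288**2 = 82944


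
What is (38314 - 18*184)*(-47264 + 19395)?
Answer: -975470738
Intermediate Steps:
(38314 - 18*184)*(-47264 + 19395) = (38314 - 3312)*(-27869) = 35002*(-27869) = -975470738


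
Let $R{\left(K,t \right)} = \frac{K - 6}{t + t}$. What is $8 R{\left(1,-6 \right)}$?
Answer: $\frac{10}{3} \approx 3.3333$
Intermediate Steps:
$R{\left(K,t \right)} = \frac{-6 + K}{2 t}$
$8 R{\left(1,-6 \right)} = 8 \frac{-6 + 1}{2 \left(-6\right)} = 8 \cdot \frac{1}{2} \left(- \frac{1}{6}\right) \left(-5\right) = 8 \cdot \frac{5}{12} = \frac{10}{3}$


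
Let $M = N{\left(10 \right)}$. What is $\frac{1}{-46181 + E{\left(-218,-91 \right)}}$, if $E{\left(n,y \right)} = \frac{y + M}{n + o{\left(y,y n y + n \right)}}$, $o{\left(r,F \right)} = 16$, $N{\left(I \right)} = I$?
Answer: $- \frac{202}{9328481} \approx -2.1654 \cdot 10^{-5}$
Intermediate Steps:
$M = 10$
$E{\left(n,y \right)} = \frac{10 + y}{16 + n}$ ($E{\left(n,y \right)} = \frac{y + 10}{n + 16} = \frac{10 + y}{16 + n}$)
$\frac{1}{-46181 + E{\left(-218,-91 \right)}} = \frac{1}{-46181 + \frac{10 - 91}{16 - 218}} = \frac{1}{-46181 + \frac{1}{-202} \left(-81\right)} = \frac{1}{-46181 - - \frac{81}{202}} = \frac{1}{-46181 + \frac{81}{202}} = \frac{1}{- \frac{9328481}{202}} = - \frac{202}{9328481}$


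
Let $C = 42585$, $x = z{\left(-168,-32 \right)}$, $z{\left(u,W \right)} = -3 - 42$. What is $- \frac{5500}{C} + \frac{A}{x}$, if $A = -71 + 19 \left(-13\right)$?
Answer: $\frac{98478}{14195} \approx 6.9375$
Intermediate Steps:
$z{\left(u,W \right)} = -45$ ($z{\left(u,W \right)} = -3 - 42 = -45$)
$x = -45$
$A = -318$ ($A = -71 - 247 = -318$)
$- \frac{5500}{C} + \frac{A}{x} = - \frac{5500}{42585} - \frac{318}{-45} = \left(-5500\right) \frac{1}{42585} - - \frac{106}{15} = - \frac{1100}{8517} + \frac{106}{15} = \frac{98478}{14195}$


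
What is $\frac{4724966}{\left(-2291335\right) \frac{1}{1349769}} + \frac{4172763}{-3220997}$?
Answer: $- \frac{20542280718782744043}{7380383160995} \approx -2.7834 \cdot 10^{6}$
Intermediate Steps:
$\frac{4724966}{\left(-2291335\right) \frac{1}{1349769}} + \frac{4172763}{-3220997} = \frac{4724966}{\left(-2291335\right) \frac{1}{1349769}} + 4172763 \left(- \frac{1}{3220997}\right) = \frac{4724966}{- \frac{2291335}{1349769}} - \frac{4172763}{3220997} = 4724966 \left(- \frac{1349769}{2291335}\right) - \frac{4172763}{3220997} = - \frac{6377612632854}{2291335} - \frac{4172763}{3220997} = - \frac{20542280718782744043}{7380383160995}$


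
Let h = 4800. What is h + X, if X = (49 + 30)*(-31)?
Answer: 2351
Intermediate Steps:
X = -2449 (X = 79*(-31) = -2449)
h + X = 4800 - 2449 = 2351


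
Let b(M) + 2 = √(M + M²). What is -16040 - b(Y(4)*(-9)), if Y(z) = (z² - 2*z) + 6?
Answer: -16038 - 15*√70 ≈ -16164.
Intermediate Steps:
Y(z) = 6 + z² - 2*z
b(M) = -2 + √(M + M²)
-16040 - b(Y(4)*(-9)) = -16040 - (-2 + √(((6 + 4² - 2*4)*(-9))*(1 + (6 + 4² - 2*4)*(-9)))) = -16040 - (-2 + √(((6 + 16 - 8)*(-9))*(1 + (6 + 16 - 8)*(-9)))) = -16040 - (-2 + √((14*(-9))*(1 + 14*(-9)))) = -16040 - (-2 + √(-126*(1 - 126))) = -16040 - (-2 + √(-126*(-125))) = -16040 - (-2 + √15750) = -16040 - (-2 + 15*√70) = -16040 + (2 - 15*√70) = -16038 - 15*√70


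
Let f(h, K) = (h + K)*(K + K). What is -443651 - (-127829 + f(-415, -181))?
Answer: -531574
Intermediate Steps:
f(h, K) = 2*K*(K + h) (f(h, K) = (K + h)*(2*K) = 2*K*(K + h))
-443651 - (-127829 + f(-415, -181)) = -443651 - (-127829 + 2*(-181)*(-181 - 415)) = -443651 - (-127829 + 2*(-181)*(-596)) = -443651 - (-127829 + 215752) = -443651 - 1*87923 = -443651 - 87923 = -531574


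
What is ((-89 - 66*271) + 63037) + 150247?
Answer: 195309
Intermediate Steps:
((-89 - 66*271) + 63037) + 150247 = ((-89 - 17886) + 63037) + 150247 = (-17975 + 63037) + 150247 = 45062 + 150247 = 195309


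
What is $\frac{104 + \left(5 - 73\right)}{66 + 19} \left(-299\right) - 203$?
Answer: $- \frac{28019}{85} \approx -329.64$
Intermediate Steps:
$\frac{104 + \left(5 - 73\right)}{66 + 19} \left(-299\right) - 203 = \frac{104 + \left(5 - 73\right)}{85} \left(-299\right) - 203 = \left(104 - 68\right) \frac{1}{85} \left(-299\right) - 203 = 36 \cdot \frac{1}{85} \left(-299\right) - 203 = \frac{36}{85} \left(-299\right) - 203 = - \frac{10764}{85} - 203 = - \frac{28019}{85}$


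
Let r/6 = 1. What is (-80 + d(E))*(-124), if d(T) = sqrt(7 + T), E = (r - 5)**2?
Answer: 9920 - 248*sqrt(2) ≈ 9569.3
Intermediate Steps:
r = 6 (r = 6*1 = 6)
E = 1 (E = (6 - 5)**2 = 1**2 = 1)
(-80 + d(E))*(-124) = (-80 + sqrt(7 + 1))*(-124) = (-80 + sqrt(8))*(-124) = (-80 + 2*sqrt(2))*(-124) = 9920 - 248*sqrt(2)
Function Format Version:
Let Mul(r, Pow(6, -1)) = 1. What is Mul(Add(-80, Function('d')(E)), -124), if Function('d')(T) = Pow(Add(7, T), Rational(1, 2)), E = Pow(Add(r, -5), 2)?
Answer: Add(9920, Mul(-248, Pow(2, Rational(1, 2)))) ≈ 9569.3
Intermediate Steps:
r = 6 (r = Mul(6, 1) = 6)
E = 1 (E = Pow(Add(6, -5), 2) = Pow(1, 2) = 1)
Mul(Add(-80, Function('d')(E)), -124) = Mul(Add(-80, Pow(Add(7, 1), Rational(1, 2))), -124) = Mul(Add(-80, Pow(8, Rational(1, 2))), -124) = Mul(Add(-80, Mul(2, Pow(2, Rational(1, 2)))), -124) = Add(9920, Mul(-248, Pow(2, Rational(1, 2))))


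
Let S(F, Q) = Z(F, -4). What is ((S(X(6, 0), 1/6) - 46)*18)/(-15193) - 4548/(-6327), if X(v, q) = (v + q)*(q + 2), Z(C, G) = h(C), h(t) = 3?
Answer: 24664954/32042037 ≈ 0.76977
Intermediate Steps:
Z(C, G) = 3
X(v, q) = (2 + q)*(q + v) (X(v, q) = (q + v)*(2 + q) = (2 + q)*(q + v))
S(F, Q) = 3
((S(X(6, 0), 1/6) - 46)*18)/(-15193) - 4548/(-6327) = ((3 - 46)*18)/(-15193) - 4548/(-6327) = -43*18*(-1/15193) - 4548*(-1/6327) = -774*(-1/15193) + 1516/2109 = 774/15193 + 1516/2109 = 24664954/32042037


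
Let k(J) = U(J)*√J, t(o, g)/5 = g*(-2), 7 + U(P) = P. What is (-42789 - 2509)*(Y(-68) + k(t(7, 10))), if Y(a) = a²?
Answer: -209457952 + 48468860*I ≈ -2.0946e+8 + 4.8469e+7*I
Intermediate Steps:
U(P) = -7 + P
t(o, g) = -10*g (t(o, g) = 5*(g*(-2)) = 5*(-2*g) = -10*g)
k(J) = √J*(-7 + J) (k(J) = (-7 + J)*√J = √J*(-7 + J))
(-42789 - 2509)*(Y(-68) + k(t(7, 10))) = (-42789 - 2509)*((-68)² + √(-10*10)*(-7 - 10*10)) = -45298*(4624 + √(-100)*(-7 - 100)) = -45298*(4624 + (10*I)*(-107)) = -45298*(4624 - 1070*I) = -209457952 + 48468860*I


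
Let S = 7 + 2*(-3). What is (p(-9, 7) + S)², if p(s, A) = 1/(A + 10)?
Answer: 324/289 ≈ 1.1211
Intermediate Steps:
p(s, A) = 1/(10 + A)
S = 1 (S = 7 - 6 = 1)
(p(-9, 7) + S)² = (1/(10 + 7) + 1)² = (1/17 + 1)² = (18/17)² = 324/289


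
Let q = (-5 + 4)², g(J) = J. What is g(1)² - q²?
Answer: 0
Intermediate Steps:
q = 1 (q = (-1)² = 1)
g(1)² - q² = 1² - 1*1² = 1 - 1*1 = 1 - 1 = 0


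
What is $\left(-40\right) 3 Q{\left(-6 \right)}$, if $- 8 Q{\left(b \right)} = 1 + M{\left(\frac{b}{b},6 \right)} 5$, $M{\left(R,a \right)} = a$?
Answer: $465$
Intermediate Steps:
$Q{\left(b \right)} = - \frac{31}{8}$ ($Q{\left(b \right)} = - \frac{1 + 6 \cdot 5}{8} = - \frac{1 + 30}{8} = \left(- \frac{1}{8}\right) 31 = - \frac{31}{8}$)
$\left(-40\right) 3 Q{\left(-6 \right)} = \left(-40\right) 3 \left(- \frac{31}{8}\right) = \left(-120\right) \left(- \frac{31}{8}\right) = 465$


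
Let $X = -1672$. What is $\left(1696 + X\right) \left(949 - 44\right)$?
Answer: $21720$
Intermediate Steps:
$\left(1696 + X\right) \left(949 - 44\right) = \left(1696 - 1672\right) \left(949 - 44\right) = 24 \cdot 905 = 21720$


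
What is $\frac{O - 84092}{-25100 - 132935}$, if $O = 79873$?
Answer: $\frac{4219}{158035} \approx 0.026697$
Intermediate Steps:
$\frac{O - 84092}{-25100 - 132935} = \frac{79873 - 84092}{-25100 - 132935} = - \frac{4219}{-158035} = \left(-4219\right) \left(- \frac{1}{158035}\right) = \frac{4219}{158035}$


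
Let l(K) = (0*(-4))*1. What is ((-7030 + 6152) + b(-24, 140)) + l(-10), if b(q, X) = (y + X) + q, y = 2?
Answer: -760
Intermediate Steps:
b(q, X) = 2 + X + q (b(q, X) = (2 + X) + q = 2 + X + q)
l(K) = 0 (l(K) = 0*1 = 0)
((-7030 + 6152) + b(-24, 140)) + l(-10) = ((-7030 + 6152) + (2 + 140 - 24)) + 0 = (-878 + 118) + 0 = -760 + 0 = -760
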